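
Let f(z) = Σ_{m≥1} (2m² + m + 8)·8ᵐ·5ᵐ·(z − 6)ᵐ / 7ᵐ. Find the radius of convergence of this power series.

R = 7/40

The ratio of consecutive coefficients is [(2(m+1)² + (m+1) + 8)/(2m² + m + 8)] · 8·5/7 → 40/7.
The series converges when 40/7 · |z − 6| < 1, giving R = 7/40.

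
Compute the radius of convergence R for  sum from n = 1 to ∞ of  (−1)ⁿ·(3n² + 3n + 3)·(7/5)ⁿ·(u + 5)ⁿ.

R = 5/7

Apply the ratio test: |a_{n+1}| / |a_n| = [(3(n+1)² + 3(n+1) + 3)/(3n² + 3n + 3)] · 7/5, which tends to 7/5 as n → ∞.
The series converges when 7/5 · |u + 5| < 1, giving R = 5/7.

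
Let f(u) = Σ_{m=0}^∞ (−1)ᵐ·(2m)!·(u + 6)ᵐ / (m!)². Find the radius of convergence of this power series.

The ratio of consecutive coefficients is (2m+1)·(2m+2)/(m+1)² → 4.
Hence the series converges for |u + 6| < 1/(4) = 1/4, so the radius of convergence is 1/4.

R = 1/4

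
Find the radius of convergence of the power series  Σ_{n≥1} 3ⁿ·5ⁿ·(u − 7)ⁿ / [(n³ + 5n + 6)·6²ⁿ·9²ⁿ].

R = 972/5

Apply the ratio test: |a_{n+1}| / |a_n| = [(n³ + 5n + 6)/((n+1)³ + 5(n+1) + 6)] · 3·5/(36·81), which tends to 5/972 as n → ∞.
Hence the series converges for |u − 7| < 1/(5/972) = 972/5, so the radius of convergence is 972/5.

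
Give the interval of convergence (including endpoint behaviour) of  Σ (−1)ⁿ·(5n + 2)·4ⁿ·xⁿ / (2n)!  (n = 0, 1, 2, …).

(−∞, ∞)

The ratio of consecutive coefficients is (5(n+1) + 2)/(5n + 2) · 4 · 1/[(2n+1)·(2n+2)] → 0.
The ratio tends to 0 regardless of x, hence R = ∞.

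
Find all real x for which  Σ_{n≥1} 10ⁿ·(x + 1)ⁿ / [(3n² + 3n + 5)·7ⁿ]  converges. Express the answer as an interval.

The ratio of consecutive coefficients is [(3n² + 3n + 5)/(3(n+1)² + 3(n+1) + 5)] · 10/7 → 10/7.
Convergence for |x + 1| · 10/7 < 1, i.e. |x + 1| < 7/10. So R = 7/10.
When x = -3/10, absolute convergence follows by limit comparison with Σ 1/n².
Endpoint x = -17/10: the series is dominated by a constant times Σ 1/n², which converges (p = 2 > 1).

[-17/10, -3/10]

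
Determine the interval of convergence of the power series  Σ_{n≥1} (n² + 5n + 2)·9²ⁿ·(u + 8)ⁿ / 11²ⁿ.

The ratio of consecutive coefficients is [((n+1)² + 5(n+1) + 2)/(n² + 5n + 2)] · 81/121 → 81/121.
Convergence for |u + 8| · 81/121 < 1, i.e. |u + 8| < 121/81. So R = 121/81.
When u = -527/81, the n-th term does not approach 0; divergence by the term test.
When u = -769/81, the terms do not tend to 0, so the series diverges.

(-769/81, -527/81)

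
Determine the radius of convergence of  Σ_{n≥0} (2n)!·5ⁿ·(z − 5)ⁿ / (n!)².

R = 1/20

By the ratio test, |a_{n+1}/a_n| = (2n+1)·(2n+2)/(n+1)² · 5 → 20.
Hence the series converges for |z − 5| < 1/(20) = 1/20, so the radius of convergence is 1/20.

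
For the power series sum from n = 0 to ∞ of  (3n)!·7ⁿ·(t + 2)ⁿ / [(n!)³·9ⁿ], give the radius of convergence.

R = 1/21

Ratio test: |a_{n+1}/a_n| = (3n+1)·(3n+2)·(3n+3)/(n+1)³ · 7/9 → 21 as n → ∞.
The series converges when 21 · |t + 2| < 1, giving R = 1/21.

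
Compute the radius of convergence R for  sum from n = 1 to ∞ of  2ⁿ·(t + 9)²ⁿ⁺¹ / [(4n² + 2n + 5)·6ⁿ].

R = √3

The ratio of consecutive coefficients is [(4n² + 2n + 5)/(4(n+1)² + 2(n+1) + 5)] · 2/6 → 1/3.
Writing y = (t + 9)², the series in y has radius 3, so |t + 9| < √(3) and R = √3.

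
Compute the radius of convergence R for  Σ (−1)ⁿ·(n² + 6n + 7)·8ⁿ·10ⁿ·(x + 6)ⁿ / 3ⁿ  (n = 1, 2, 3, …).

By the ratio test, |a_{n+1}/a_n| = [((n+1)² + 6(n+1) + 7)/(n² + 6n + 7)] · 8·10/3 → 80/3.
Thus R = 1/(80/3) = 3/80.

R = 3/80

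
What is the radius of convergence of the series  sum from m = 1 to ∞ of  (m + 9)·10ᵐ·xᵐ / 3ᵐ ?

By the ratio test, |a_{m+1}/a_m| = [((m+1) + 9)/(m + 9)] · 10/3 → 10/3.
The series converges when 10/3 · |x| < 1, giving R = 3/10.

R = 3/10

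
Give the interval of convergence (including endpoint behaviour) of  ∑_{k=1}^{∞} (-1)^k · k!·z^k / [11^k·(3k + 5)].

{0}

Ratio test: |a_{k+1}/a_k| = (k+1) · 1/11 · (3k + 5)/(3(k+1) + 5) → ∞ as k → ∞.
The terms grow without bound for any z ≠ 0, so R = 0 (convergence only at z = 0).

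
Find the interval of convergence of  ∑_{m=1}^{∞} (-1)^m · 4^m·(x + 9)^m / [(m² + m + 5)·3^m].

By the ratio test, |a_{m+1}/a_m| = [(m² + m + 5)/((m+1)² + (m+1) + 5)] · 4/3 → 4/3.
The series converges when 4/3 · |x + 9| < 1, giving R = 3/4.
At x = -33/4: the terms are on the order of 1/m², so the series converges absolutely by comparison with the p-series (p = 2 > 1).
Endpoint x = -39/4: the terms are on the order of 1/m², so the series converges absolutely by comparison with the p-series (p = 2 > 1).

[-39/4, -33/4]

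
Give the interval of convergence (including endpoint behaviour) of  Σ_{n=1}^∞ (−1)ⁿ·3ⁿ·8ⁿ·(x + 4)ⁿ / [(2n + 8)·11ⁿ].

By the ratio test, |a_{n+1}/a_n| = [(2n + 8)/(2(n+1) + 8)] · 3·8/11 → 24/11.
Convergence for |x + 4| · 24/11 < 1, i.e. |x + 4| < 11/24. So R = 11/24.
Endpoint x = -85/24: an alternating series whose terms decrease to 0 in absolute value, so it converges by the Leibniz criterion.
At x = -107/24: the terms are asymptotic to a nonzero constant times 1/n, so the series diverges by limit comparison with Σ 1/n.

(-107/24, -85/24]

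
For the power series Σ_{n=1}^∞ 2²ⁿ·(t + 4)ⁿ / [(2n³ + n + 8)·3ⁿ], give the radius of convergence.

R = 3/4

Ratio test: |a_{n+1}/a_n| = [(2n³ + n + 8)/(2(n+1)³ + (n+1) + 8)] · 4/3 → 4/3 as n → ∞.
Hence the series converges for |t + 4| < 1/(4/3) = 3/4, so the radius of convergence is 3/4.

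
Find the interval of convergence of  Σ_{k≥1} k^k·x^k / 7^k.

Root test: |a_k|^(1/k) = k/7 → ∞.
Since the k-th root of |a_k| is unbounded, the series converges only at x = 0; R = 0.

{0}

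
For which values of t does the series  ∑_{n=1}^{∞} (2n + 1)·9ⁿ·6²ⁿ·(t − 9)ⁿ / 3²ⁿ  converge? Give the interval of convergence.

By the ratio test, |a_{n+1}/a_n| = [(2(n+1) + 1)/(2n + 1)] · 9·36/9 → 36.
Convergence for |t − 9| · 36 < 1, i.e. |t − 9| < 1/36. So R = 1/36.
At t = 325/36: the n-th term does not approach 0; divergence by the term test.
Endpoint t = 323/36: the terms do not tend to 0, so the series diverges.

(323/36, 325/36)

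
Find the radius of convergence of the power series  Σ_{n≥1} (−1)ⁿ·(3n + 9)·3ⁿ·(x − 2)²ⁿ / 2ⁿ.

Apply the ratio test: |a_{n+1}| / |a_n| = [(3(n+1) + 9)/(3n + 9)] · 3/2, which tends to 3/2 as n → ∞.
Since the exponent of (x − 2) increases by 2 each term, convergence requires |x − 2|² < 2/3, hence R = √6/3.

R = √6/3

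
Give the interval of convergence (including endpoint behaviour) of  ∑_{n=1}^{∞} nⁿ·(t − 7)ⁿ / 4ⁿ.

{7}

Root test: |a_n|^(1/n) = n/4 → ∞.
Since the n-th root of |a_n| is unbounded, the series converges only at t = 7; R = 0.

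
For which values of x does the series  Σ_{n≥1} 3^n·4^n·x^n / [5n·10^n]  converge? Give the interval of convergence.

[-5/6, 5/6)

By the ratio test, |a_{n+1}/a_n| = [5n/5(n+1)] · 3·4/10 → 6/5.
Convergence for |x| · 6/5 < 1, i.e. |x| < 5/6. So R = 5/6.
When x = 5/6, the terms are asymptotic to a nonzero constant times 1/n, so the series diverges by limit comparison with Σ 1/n.
Check x = -5/6: convergence follows from the alternating series test (terms decrease monotonically to 0).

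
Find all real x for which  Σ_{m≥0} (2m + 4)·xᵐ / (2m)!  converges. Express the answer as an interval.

By the ratio test, |a_{m+1}/a_m| = (2(m+1) + 4)/(2m + 4) · 1/[(2m+1)·(2m+2)] → 0.
Since the limit is 0 < 1 for every x, the series converges on all of ℝ and R = ∞.

(−∞, ∞)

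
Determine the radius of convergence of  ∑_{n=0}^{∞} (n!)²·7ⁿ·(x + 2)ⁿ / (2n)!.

R = 4/7

By the ratio test, |a_{n+1}/a_n| = (n+1)²/[(2n+1)·(2n+2)] · 7 → 7/4.
Convergence for |x + 2| · 7/4 < 1, i.e. |x + 2| < 4/7. So R = 4/7.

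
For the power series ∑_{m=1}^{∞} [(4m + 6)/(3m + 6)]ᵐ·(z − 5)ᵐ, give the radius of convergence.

R = 3/4

Root test: |a_m|^(1/m) = (4m + 6)/(3m + 6) → 4/3.
Hence the series converges for |z − 5| < 1/(4/3) = 3/4, so the radius of convergence is 3/4.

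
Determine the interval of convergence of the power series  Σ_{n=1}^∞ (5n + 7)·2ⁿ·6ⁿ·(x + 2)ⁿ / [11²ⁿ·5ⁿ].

(-629/12, 581/12)

By the ratio test, |a_{n+1}/a_n| = [(5(n+1) + 7)/(5n + 7)] · 2·6/(121·5) → 12/605.
Convergence for |x + 2| · 12/605 < 1, i.e. |x + 2| < 605/12. So R = 605/12.
When x = 581/12, the terms do not tend to 0, so the series diverges.
Check x = -629/12: the terms do not tend to 0, so the series diverges.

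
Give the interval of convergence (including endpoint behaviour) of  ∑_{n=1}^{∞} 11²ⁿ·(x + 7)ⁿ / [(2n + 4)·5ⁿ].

[-852/121, -842/121)

Apply the ratio test: |a_{n+1}| / |a_n| = [(2n + 4)/(2(n+1) + 4)] · 121/5, which tends to 121/5 as n → ∞.
The series converges when 121/5 · |x + 7| < 1, giving R = 5/121.
Check x = -842/121: the terms are asymptotic to a nonzero constant times 1/n, so the series diverges by limit comparison with Σ 1/n.
Endpoint x = -852/121: the terms alternate in sign and decrease monotonically to 0 in absolute value (size ~ c/n), so the alternating series test gives convergence.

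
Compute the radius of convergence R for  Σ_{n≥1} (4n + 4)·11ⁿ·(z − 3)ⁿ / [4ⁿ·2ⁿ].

R = 8/11

By the ratio test, |a_{n+1}/a_n| = [(4(n+1) + 4)/(4n + 4)] · 11/(4·2) → 11/8.
The series converges when 11/8 · |z − 3| < 1, giving R = 8/11.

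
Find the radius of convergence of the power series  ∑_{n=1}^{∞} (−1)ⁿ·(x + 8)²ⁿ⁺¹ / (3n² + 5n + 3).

The ratio of consecutive coefficients is (3n² + 5n + 3)/(3(n+1)² + 5(n+1) + 3) → 1.
Successive powers of (x + 8) differ by 2, so the series converges when |x + 8|² · 1 < 1, i.e. |x + 8| < √(1) = 1. So R = 1.

R = 1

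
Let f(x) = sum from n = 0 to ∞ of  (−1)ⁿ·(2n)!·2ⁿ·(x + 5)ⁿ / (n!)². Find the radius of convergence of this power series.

R = 1/8

Ratio test: |a_{n+1}/a_n| = (2n+1)·(2n+2)/(n+1)² · 2 → 8 as n → ∞.
The series converges when 8 · |x + 5| < 1, giving R = 1/8.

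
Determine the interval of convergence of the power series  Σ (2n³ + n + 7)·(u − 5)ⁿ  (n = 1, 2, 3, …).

(4, 6)

Ratio test: |a_{n+1}/a_n| = (2(n+1)³ + (n+1) + 7)/(2n³ + n + 7) → 1 as n → ∞.
Convergence for |u − 5| < 1, so R = 1.
Endpoint u = 6: the terms do not tend to 0, so the series diverges.
When u = 4, the terms do not tend to 0, so the series diverges.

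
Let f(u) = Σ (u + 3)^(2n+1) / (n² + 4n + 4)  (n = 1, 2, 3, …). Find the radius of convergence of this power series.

The ratio of consecutive coefficients is (n² + 4n + 4)/((n+1)² + 4(n+1) + 4) → 1.
Writing y = (u + 3)², the series in y has radius 1, so |u + 3| < √(1) = 1 and R = 1.

R = 1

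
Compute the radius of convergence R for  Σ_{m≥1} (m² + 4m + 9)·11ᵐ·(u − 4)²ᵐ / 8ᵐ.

Apply the ratio test: |a_{m+1}| / |a_m| = [((m+1)² + 4(m+1) + 9)/(m² + 4m + 9)] · 11/8, which tends to 11/8 as m → ∞.
Successive powers of (u − 4) differ by 2, so the series converges when |u − 4|² · 11/8 < 1, i.e. |u − 4| < √(8/11). So R = 2√22/11.

R = 2√22/11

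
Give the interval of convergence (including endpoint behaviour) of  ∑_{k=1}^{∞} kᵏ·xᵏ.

{0}

Root test: |a_k|^(1/k) = k → ∞.
The root grows without bound, so R = 0 (convergence only at x = 0).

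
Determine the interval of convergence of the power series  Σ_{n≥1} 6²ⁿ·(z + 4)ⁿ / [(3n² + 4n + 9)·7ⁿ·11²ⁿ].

Apply the ratio test: |a_{n+1}| / |a_n| = [(3n² + 4n + 9)/(3(n+1)² + 4(n+1) + 9)] · 36/(7·121), which tends to 36/847 as n → ∞.
Thus R = 1/(36/847) = 847/36.
Check z = 703/36: the series is dominated by a constant times Σ 1/n², which converges (p = 2 > 1).
Endpoint z = -991/36: the terms are on the order of 1/n², so the series converges absolutely by comparison with the p-series (p = 2 > 1).

[-991/36, 703/36]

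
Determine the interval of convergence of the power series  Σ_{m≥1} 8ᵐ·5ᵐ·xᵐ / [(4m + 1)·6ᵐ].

Ratio test: |a_{m+1}/a_m| = [(4m + 1)/(4(m+1) + 1)] · 8·5/6 → 20/3 as m → ∞.
Convergence for |x| · 20/3 < 1, i.e. |x| < 3/20. So R = 3/20.
At x = 3/20: comparison with the harmonic series Σ 1/m shows the series diverges.
Endpoint x = -3/20: convergence follows from the alternating series test (terms decrease monotonically to 0).

[-3/20, 3/20)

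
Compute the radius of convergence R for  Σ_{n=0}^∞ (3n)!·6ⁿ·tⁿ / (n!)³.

The ratio of consecutive coefficients is (3n+1)·(3n+2)·(3n+3)/(n+1)³ · 6 → 162.
Convergence for |t| · 162 < 1, i.e. |t| < 1/162. So R = 1/162.

R = 1/162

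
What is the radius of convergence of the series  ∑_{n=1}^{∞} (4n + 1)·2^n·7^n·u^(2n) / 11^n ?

Ratio test: |a_{n+1}/a_n| = [(4(n+1) + 1)/(4n + 1)] · 2·7/11 → 14/11 as n → ∞.
Since the exponent of u increases by 2 each term, convergence requires |u|² < 11/14, hence R = √154/14.

R = √154/14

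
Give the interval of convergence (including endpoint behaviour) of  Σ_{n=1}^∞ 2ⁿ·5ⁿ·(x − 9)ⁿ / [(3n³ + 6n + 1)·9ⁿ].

[81/10, 99/10]

Ratio test: |a_{n+1}/a_n| = [(3n³ + 6n + 1)/(3(n+1)³ + 6(n+1) + 1)] · 2·5/9 → 10/9 as n → ∞.
Hence the series converges for |x − 9| < 1/(10/9) = 9/10, so the radius of convergence is 9/10.
Endpoint x = 99/10: the series is dominated by a constant times Σ 1/n³, which converges (p = 3 > 1).
At x = 81/10: the series is dominated by a constant times Σ 1/n³, which converges (p = 3 > 1).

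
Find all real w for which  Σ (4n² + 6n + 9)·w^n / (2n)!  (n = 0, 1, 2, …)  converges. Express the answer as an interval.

By the ratio test, |a_{n+1}/a_n| = (4(n+1)² + 6(n+1) + 9)/(4n² + 6n + 9) · 1/[(2n+1)·(2n+2)] → 0.
The ratio tends to 0 regardless of w, hence R = ∞.

(−∞, ∞)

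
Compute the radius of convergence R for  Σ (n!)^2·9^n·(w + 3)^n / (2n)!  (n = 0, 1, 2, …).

Ratio test: |a_{n+1}/a_n| = (n+1)²/[(2n+1)·(2n+2)] · 9 → 9/4 as n → ∞.
Thus R = 1/(9/4) = 4/9.

R = 4/9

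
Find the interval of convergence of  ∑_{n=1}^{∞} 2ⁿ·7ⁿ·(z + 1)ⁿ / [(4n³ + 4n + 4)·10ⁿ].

[-12/7, -2/7]

By the ratio test, |a_{n+1}/a_n| = [(4n³ + 4n + 4)/(4(n+1)³ + 4(n+1) + 4)] · 2·7/10 → 7/5.
The series converges when 7/5 · |z + 1| < 1, giving R = 5/7.
Endpoint z = -2/7: the terms are on the order of 1/n³, so the series converges absolutely by comparison with the p-series (p = 3 > 1).
At z = -12/7: the terms are on the order of 1/n³, so the series converges absolutely by comparison with the p-series (p = 3 > 1).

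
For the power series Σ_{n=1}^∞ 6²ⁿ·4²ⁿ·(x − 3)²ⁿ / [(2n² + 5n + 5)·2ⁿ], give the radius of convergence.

By the ratio test, |a_{n+1}/a_n| = [(2n² + 5n + 5)/(2(n+1)² + 5(n+1) + 5)] · 36·16/2 → 288.
Successive powers of (x − 3) differ by 2, so the series converges when |x − 3|² · 288 < 1, i.e. |x − 3| < √(1/288). So R = √2/24.

R = √2/24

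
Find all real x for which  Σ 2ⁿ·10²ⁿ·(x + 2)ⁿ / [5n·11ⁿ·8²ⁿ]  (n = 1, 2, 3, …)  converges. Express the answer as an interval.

[-138/25, 38/25)

Apply the ratio test: |a_{n+1}| / |a_n| = [5n/5(n+1)] · 2·100/(11·64), which tends to 25/88 as n → ∞.
Hence the series converges for |x + 2| < 1/(25/88) = 88/25, so the radius of convergence is 88/25.
Endpoint x = 38/25: the terms behave like c/n; limit comparison with the harmonic series gives divergence.
At x = -138/25: convergence follows from the alternating series test (terms decrease monotonically to 0).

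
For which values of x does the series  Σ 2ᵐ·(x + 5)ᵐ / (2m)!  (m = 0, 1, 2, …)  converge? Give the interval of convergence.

(−∞, ∞)

The ratio of consecutive coefficients is 2 · 1/[(2m+1)·(2m+2)] → 0.
The limit is 0, so the series converges for all x; R = ∞.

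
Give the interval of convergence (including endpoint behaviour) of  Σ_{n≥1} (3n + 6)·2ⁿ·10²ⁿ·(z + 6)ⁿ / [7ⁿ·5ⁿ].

The ratio of consecutive coefficients is [(3(n+1) + 6)/(3n + 6)] · 2·100/(7·5) → 40/7.
Hence the series converges for |z + 6| < 1/(40/7) = 7/40, so the radius of convergence is 7/40.
When z = -233/40, the terms do not tend to 0, so the series diverges.
Endpoint z = -247/40: the terms have absolute value of order n, which does not tend to 0, so the series diverges by the divergence test.

(-247/40, -233/40)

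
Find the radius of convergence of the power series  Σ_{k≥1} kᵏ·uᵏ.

R = 0

Applying the root test, |a_k|^(1/k) = k → ∞.
Since the k-th root of |a_k| is unbounded, the series converges only at u = 0; R = 0.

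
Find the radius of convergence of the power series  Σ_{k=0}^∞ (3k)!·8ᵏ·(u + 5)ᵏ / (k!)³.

Ratio test: |a_{k+1}/a_k| = (3k+1)·(3k+2)·(3k+3)/(k+1)³ · 8 → 216 as k → ∞.
Convergence for |u + 5| · 216 < 1, i.e. |u + 5| < 1/216. So R = 1/216.

R = 1/216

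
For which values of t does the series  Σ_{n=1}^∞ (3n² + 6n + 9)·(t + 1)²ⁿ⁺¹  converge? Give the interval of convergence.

Apply the ratio test: |a_{n+1}| / |a_n| = (3(n+1)² + 6(n+1) + 9)/(3n² + 6n + 9), which tends to 1 as n → ∞.
Writing y = (t + 1)², the series in y has radius 1, so |t + 1| < √(1) = 1 and R = 1.
Endpoint t = 0: the n-th term does not approach 0; divergence by the term test.
Check t = -2: the n-th term does not approach 0; divergence by the term test.

(-2, 0)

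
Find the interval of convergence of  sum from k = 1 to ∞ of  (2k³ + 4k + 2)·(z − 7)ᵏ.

(6, 8)

By the ratio test, |a_{k+1}/a_k| = (2(k+1)³ + 4(k+1) + 2)/(2k³ + 4k + 2) → 1.
Convergence for |z − 7| < 1, so R = 1.
At z = 8: the terms do not tend to 0, so the series diverges.
Endpoint z = 6: the terms have absolute value of order k³, which does not tend to 0, so the series diverges by the divergence test.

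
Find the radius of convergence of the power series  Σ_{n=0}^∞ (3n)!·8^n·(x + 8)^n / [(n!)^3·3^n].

By the ratio test, |a_{n+1}/a_n| = (3n+1)·(3n+2)·(3n+3)/(n+1)³ · 8/3 → 72.
Convergence for |x + 8| · 72 < 1, i.e. |x + 8| < 1/72. So R = 1/72.

R = 1/72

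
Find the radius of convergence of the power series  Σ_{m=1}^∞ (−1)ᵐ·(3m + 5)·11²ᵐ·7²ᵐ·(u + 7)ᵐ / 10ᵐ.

Ratio test: |a_{m+1}/a_m| = [(3(m+1) + 5)/(3m + 5)] · 121·49/10 → 5929/10 as m → ∞.
Convergence for |u + 7| · 5929/10 < 1, i.e. |u + 7| < 10/5929. So R = 10/5929.

R = 10/5929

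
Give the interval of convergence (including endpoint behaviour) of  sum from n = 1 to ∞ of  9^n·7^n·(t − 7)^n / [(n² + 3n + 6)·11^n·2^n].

By the ratio test, |a_{n+1}/a_n| = [(n² + 3n + 6)/((n+1)² + 3(n+1) + 6)] · 9·7/(11·2) → 63/22.
Convergence for |t − 7| · 63/22 < 1, i.e. |t − 7| < 22/63. So R = 22/63.
At t = 463/63: absolute convergence follows by limit comparison with Σ 1/n².
Endpoint t = 419/63: the terms are on the order of 1/n², so the series converges absolutely by comparison with the p-series (p = 2 > 1).

[419/63, 463/63]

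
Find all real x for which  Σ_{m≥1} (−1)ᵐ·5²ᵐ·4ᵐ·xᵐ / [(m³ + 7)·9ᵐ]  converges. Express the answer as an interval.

By the ratio test, |a_{m+1}/a_m| = [(m³ + 7)/((m+1)³ + 7)] · 25·4/9 → 100/9.
Thus R = 1/(100/9) = 9/100.
Endpoint x = 9/100: the terms are on the order of 1/m³, so the series converges absolutely by comparison with the p-series (p = 3 > 1).
Endpoint x = -9/100: the series is dominated by a constant times Σ 1/m³, which converges (p = 3 > 1).

[-9/100, 9/100]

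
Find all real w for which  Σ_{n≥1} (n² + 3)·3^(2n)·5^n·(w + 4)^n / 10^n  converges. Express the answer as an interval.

(-38/9, -34/9)

Apply the ratio test: |a_{n+1}| / |a_n| = [((n+1)² + 3)/(n² + 3)] · 9·5/10, which tends to 9/2 as n → ∞.
Thus R = 1/(9/2) = 2/9.
Check w = -34/9: the terms do not tend to 0, so the series diverges.
When w = -38/9, the terms do not tend to 0, so the series diverges.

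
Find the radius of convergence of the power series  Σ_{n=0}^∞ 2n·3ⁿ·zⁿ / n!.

The ratio of consecutive coefficients is 2(n+1)/2n · 3 · 1/(n+1) → 0.
The limit is 0, so the series converges for all z; R = ∞.

R = ∞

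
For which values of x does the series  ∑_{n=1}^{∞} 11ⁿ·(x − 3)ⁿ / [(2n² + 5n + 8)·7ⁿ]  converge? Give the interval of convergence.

[26/11, 40/11]

The ratio of consecutive coefficients is [(2n² + 5n + 8)/(2(n+1)² + 5(n+1) + 8)] · 11/7 → 11/7.
Convergence for |x − 3| · 11/7 < 1, i.e. |x − 3| < 7/11. So R = 7/11.
Endpoint x = 40/11: the series is dominated by a constant times Σ 1/n², which converges (p = 2 > 1).
Endpoint x = 26/11: absolute convergence follows by limit comparison with Σ 1/n².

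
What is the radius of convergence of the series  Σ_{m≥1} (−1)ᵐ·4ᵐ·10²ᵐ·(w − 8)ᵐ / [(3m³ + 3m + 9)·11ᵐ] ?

The ratio of consecutive coefficients is [(3m³ + 3m + 9)/(3(m+1)³ + 3(m+1) + 9)] · 4·100/11 → 400/11.
The series converges when 400/11 · |w − 8| < 1, giving R = 11/400.

R = 11/400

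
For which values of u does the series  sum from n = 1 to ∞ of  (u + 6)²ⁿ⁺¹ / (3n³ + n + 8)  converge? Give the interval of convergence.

Apply the ratio test: |a_{n+1}| / |a_n| = (3n³ + n + 8)/(3(n+1)³ + (n+1) + 8), which tends to 1 as n → ∞.
Successive powers of (u + 6) differ by 2, so the series converges when |u + 6|² · 1 < 1, i.e. |u + 6| < √(1) = 1. So R = 1.
Endpoint u = -5: the terms are on the order of 1/n³, so the series converges absolutely by comparison with the p-series (p = 3 > 1).
When u = -7, the terms are on the order of 1/n³, so the series converges absolutely by comparison with the p-series (p = 3 > 1).

[-7, -5]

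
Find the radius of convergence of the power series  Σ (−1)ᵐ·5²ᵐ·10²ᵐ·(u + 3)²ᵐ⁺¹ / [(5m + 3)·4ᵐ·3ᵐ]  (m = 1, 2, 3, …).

R = √3/25

Ratio test: |a_{m+1}/a_m| = [(5m + 3)/(5(m+1) + 3)] · 25·100/(4·3) → 625/3 as m → ∞.
Writing y = (u + 3)², the series in y has radius 3/625, so |u + 3| < √(3/625) and R = √3/25.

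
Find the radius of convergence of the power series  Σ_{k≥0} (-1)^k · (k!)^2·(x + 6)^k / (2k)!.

Apply the ratio test: |a_{k+1}| / |a_k| = (k+1)²/[(2k+1)·(2k+2)], which tends to 1/4 as k → ∞.
The series converges when 1/4 · |x + 6| < 1, giving R = 4.

R = 4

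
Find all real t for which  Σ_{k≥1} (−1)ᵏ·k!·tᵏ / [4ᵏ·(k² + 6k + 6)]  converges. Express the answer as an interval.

The ratio of consecutive coefficients is (k+1) · 1/4 · (k² + 6k + 6)/((k+1)² + 6(k+1) + 6) → ∞.
The ratio grows without bound, so the series diverges whenever t ≠ 0; it converges only at t = 0. R = 0.

{0}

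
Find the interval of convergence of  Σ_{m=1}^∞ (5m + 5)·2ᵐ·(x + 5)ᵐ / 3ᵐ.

Apply the ratio test: |a_{m+1}| / |a_m| = [(5(m+1) + 5)/(5m + 5)] · 2/3, which tends to 2/3 as m → ∞.
Hence the series converges for |x + 5| < 1/(2/3) = 3/2, so the radius of convergence is 3/2.
When x = -7/2, the m-th term does not approach 0; divergence by the term test.
When x = -13/2, the terms have absolute value of order m, which does not tend to 0, so the series diverges by the divergence test.

(-13/2, -7/2)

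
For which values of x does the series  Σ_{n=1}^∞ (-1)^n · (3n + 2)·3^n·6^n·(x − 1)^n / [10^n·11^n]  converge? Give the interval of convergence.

By the ratio test, |a_{n+1}/a_n| = [(3(n+1) + 2)/(3n + 2)] · 3·6/(10·11) → 9/55.
Hence the series converges for |x − 1| < 1/(9/55) = 55/9, so the radius of convergence is 55/9.
When x = 64/9, the terms have absolute value of order n, which does not tend to 0, so the series diverges by the divergence test.
At x = -46/9: the terms do not tend to 0, so the series diverges.

(-46/9, 64/9)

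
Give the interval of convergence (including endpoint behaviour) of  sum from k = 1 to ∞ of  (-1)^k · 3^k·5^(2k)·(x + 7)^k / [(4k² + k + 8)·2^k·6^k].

[-179/25, -171/25]

Ratio test: |a_{k+1}/a_k| = [(4k² + k + 8)/(4(k+1)² + (k+1) + 8)] · 3·25/(2·6) → 25/4 as k → ∞.
Thus R = 1/(25/4) = 4/25.
When x = -171/25, the terms are on the order of 1/k², so the series converges absolutely by comparison with the p-series (p = 2 > 1).
At x = -179/25: the series is dominated by a constant times Σ 1/k², which converges (p = 2 > 1).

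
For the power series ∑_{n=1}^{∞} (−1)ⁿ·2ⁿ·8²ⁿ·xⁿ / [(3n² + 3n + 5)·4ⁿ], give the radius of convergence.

Apply the ratio test: |a_{n+1}| / |a_n| = [(3n² + 3n + 5)/(3(n+1)² + 3(n+1) + 5)] · 2·64/4, which tends to 32 as n → ∞.
Convergence for |x| · 32 < 1, i.e. |x| < 1/32. So R = 1/32.

R = 1/32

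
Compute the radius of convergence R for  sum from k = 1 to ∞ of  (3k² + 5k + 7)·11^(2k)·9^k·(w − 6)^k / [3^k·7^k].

The ratio of consecutive coefficients is [(3(k+1)² + 5(k+1) + 7)/(3k² + 5k + 7)] · 121·9/(3·7) → 363/7.
Thus R = 1/(363/7) = 7/363.

R = 7/363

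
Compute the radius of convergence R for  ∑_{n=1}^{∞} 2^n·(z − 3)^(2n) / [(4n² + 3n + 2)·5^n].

Ratio test: |a_{n+1}/a_n| = [(4n² + 3n + 2)/(4(n+1)² + 3(n+1) + 2)] · 2/5 → 2/5 as n → ∞.
Since the exponent of (z − 3) increases by 2 each term, convergence requires |z − 3|² < 5/2, hence R = √10/2.

R = √10/2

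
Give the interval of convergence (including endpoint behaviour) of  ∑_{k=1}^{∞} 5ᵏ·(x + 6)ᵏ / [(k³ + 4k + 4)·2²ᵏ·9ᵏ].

[-66/5, 6/5]

Apply the ratio test: |a_{k+1}| / |a_k| = [(k³ + 4k + 4)/((k+1)³ + 4(k+1) + 4)] · 5/(4·9), which tends to 5/36 as k → ∞.
Hence the series converges for |x + 6| < 1/(5/36) = 36/5, so the radius of convergence is 36/5.
At x = 6/5: absolute convergence follows by limit comparison with Σ 1/k³.
At x = -66/5: absolute convergence follows by limit comparison with Σ 1/k³.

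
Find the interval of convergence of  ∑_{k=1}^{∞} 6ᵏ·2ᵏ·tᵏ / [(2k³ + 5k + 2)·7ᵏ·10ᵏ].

[-35/6, 35/6]

The ratio of consecutive coefficients is [(2k³ + 5k + 2)/(2(k+1)³ + 5(k+1) + 2)] · 6·2/(7·10) → 6/35.
Convergence for |t| · 6/35 < 1, i.e. |t| < 35/6. So R = 35/6.
Endpoint t = 35/6: the terms are on the order of 1/k³, so the series converges absolutely by comparison with the p-series (p = 3 > 1).
Endpoint t = -35/6: the series is dominated by a constant times Σ 1/k³, which converges (p = 3 > 1).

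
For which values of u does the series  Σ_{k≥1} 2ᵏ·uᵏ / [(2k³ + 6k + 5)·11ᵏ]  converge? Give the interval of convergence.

The ratio of consecutive coefficients is [(2k³ + 6k + 5)/(2(k+1)³ + 6(k+1) + 5)] · 2/11 → 2/11.
Thus R = 1/(2/11) = 11/2.
Endpoint u = 11/2: absolute convergence follows by limit comparison with Σ 1/k³.
Check u = -11/2: the terms are on the order of 1/k³, so the series converges absolutely by comparison with the p-series (p = 3 > 1).

[-11/2, 11/2]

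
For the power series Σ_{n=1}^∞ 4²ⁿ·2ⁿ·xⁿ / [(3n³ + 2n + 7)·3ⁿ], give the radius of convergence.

The ratio of consecutive coefficients is [(3n³ + 2n + 7)/(3(n+1)³ + 2(n+1) + 7)] · 16·2/3 → 32/3.
Thus R = 1/(32/3) = 3/32.

R = 3/32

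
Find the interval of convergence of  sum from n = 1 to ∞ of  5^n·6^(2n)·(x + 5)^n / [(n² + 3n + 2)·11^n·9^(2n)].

Apply the ratio test: |a_{n+1}| / |a_n| = [(n² + 3n + 2)/((n+1)² + 3(n+1) + 2)] · 5·36/(11·81), which tends to 20/99 as n → ∞.
The series converges when 20/99 · |x + 5| < 1, giving R = 99/20.
When x = -1/20, the terms are on the order of 1/n², so the series converges absolutely by comparison with the p-series (p = 2 > 1).
At x = -199/20: the series is dominated by a constant times Σ 1/n², which converges (p = 2 > 1).

[-199/20, -1/20]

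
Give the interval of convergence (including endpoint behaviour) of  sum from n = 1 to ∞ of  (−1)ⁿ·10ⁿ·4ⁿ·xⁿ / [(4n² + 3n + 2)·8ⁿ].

Ratio test: |a_{n+1}/a_n| = [(4n² + 3n + 2)/(4(n+1)² + 3(n+1) + 2)] · 10·4/8 → 5 as n → ∞.
The series converges when 5 · |x| < 1, giving R = 1/5.
At x = 1/5: the series is dominated by a constant times Σ 1/n², which converges (p = 2 > 1).
Endpoint x = -1/5: the series is dominated by a constant times Σ 1/n², which converges (p = 2 > 1).

[-1/5, 1/5]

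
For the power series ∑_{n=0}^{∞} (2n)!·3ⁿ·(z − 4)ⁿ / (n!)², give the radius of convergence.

R = 1/12

The ratio of consecutive coefficients is (2n+1)·(2n+2)/(n+1)² · 3 → 12.
Hence the series converges for |z − 4| < 1/(12) = 1/12, so the radius of convergence is 1/12.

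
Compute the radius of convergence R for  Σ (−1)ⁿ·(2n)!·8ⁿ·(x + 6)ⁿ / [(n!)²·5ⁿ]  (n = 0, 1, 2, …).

Apply the ratio test: |a_{n+1}| / |a_n| = (2n+1)·(2n+2)/(n+1)² · 8/5, which tends to 32/5 as n → ∞.
Hence the series converges for |x + 6| < 1/(32/5) = 5/32, so the radius of convergence is 5/32.

R = 5/32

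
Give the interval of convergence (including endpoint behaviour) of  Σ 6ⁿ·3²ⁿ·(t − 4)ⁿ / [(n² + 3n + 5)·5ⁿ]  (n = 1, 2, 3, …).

[211/54, 221/54]

The ratio of consecutive coefficients is [(n² + 3n + 5)/((n+1)² + 3(n+1) + 5)] · 6·9/5 → 54/5.
The series converges when 54/5 · |t − 4| < 1, giving R = 5/54.
At t = 221/54: absolute convergence follows by limit comparison with Σ 1/n².
Check t = 211/54: absolute convergence follows by limit comparison with Σ 1/n².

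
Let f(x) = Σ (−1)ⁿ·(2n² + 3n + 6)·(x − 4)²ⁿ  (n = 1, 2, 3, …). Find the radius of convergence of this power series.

R = 1

Apply the ratio test: |a_{n+1}| / |a_n| = (2(n+1)² + 3(n+1) + 6)/(2n² + 3n + 6), which tends to 1 as n → ∞.
Successive powers of (x − 4) differ by 2, so the series converges when |x − 4|² · 1 < 1, i.e. |x − 4| < √(1) = 1. So R = 1.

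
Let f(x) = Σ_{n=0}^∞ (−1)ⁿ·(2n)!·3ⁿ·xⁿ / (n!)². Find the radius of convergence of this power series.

By the ratio test, |a_{n+1}/a_n| = (2n+1)·(2n+2)/(n+1)² · 3 → 12.
Hence the series converges for |x| < 1/(12) = 1/12, so the radius of convergence is 1/12.

R = 1/12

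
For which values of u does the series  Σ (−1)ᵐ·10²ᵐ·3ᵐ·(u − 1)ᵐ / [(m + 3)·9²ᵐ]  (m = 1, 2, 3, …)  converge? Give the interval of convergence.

(73/100, 127/100]

Apply the ratio test: |a_{m+1}| / |a_m| = [(m + 3)/((m+1) + 3)] · 100·3/81, which tends to 100/27 as m → ∞.
Thus R = 1/(100/27) = 27/100.
Endpoint u = 127/100: convergence follows from the alternating series test (terms decrease monotonically to 0).
Endpoint u = 73/100: comparison with the harmonic series Σ 1/m shows the series diverges.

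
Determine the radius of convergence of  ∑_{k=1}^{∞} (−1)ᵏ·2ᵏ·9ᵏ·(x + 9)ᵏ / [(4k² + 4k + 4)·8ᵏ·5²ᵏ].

The ratio of consecutive coefficients is [(4k² + 4k + 4)/(4(k+1)² + 4(k+1) + 4)] · 2·9/(8·25) → 9/100.
Thus R = 1/(9/100) = 100/9.

R = 100/9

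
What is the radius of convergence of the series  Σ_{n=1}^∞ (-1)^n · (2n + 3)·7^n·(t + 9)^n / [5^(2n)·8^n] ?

R = 200/7

Ratio test: |a_{n+1}/a_n| = [(2(n+1) + 3)/(2n + 3)] · 7/(25·8) → 7/200 as n → ∞.
The series converges when 7/200 · |t + 9| < 1, giving R = 200/7.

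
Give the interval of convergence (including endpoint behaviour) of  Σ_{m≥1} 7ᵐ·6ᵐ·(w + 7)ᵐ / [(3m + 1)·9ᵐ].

[-101/14, -95/14)

Ratio test: |a_{m+1}/a_m| = [(3m + 1)/(3(m+1) + 1)] · 7·6/9 → 14/3 as m → ∞.
Hence the series converges for |w + 7| < 1/(14/3) = 3/14, so the radius of convergence is 3/14.
Endpoint w = -95/14: the terms behave like c/m; limit comparison with the harmonic series gives divergence.
Check w = -101/14: convergence follows from the alternating series test (terms decrease monotonically to 0).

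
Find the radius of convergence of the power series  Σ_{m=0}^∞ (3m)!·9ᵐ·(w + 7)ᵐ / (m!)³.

R = 1/243

Ratio test: |a_{m+1}/a_m| = (3m+1)·(3m+2)·(3m+3)/(m+1)³ · 9 → 243 as m → ∞.
Thus R = 1/(243) = 1/243.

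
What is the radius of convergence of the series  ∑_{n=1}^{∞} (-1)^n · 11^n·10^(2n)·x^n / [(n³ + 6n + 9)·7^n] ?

Ratio test: |a_{n+1}/a_n| = [(n³ + 6n + 9)/((n+1)³ + 6(n+1) + 9)] · 11·100/7 → 1100/7 as n → ∞.
Hence the series converges for |x| < 1/(1100/7) = 7/1100, so the radius of convergence is 7/1100.

R = 7/1100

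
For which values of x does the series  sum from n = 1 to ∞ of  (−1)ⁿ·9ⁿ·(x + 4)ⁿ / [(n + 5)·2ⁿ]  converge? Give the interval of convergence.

(-38/9, -34/9]

Ratio test: |a_{n+1}/a_n| = [(n + 5)/((n+1) + 5)] · 9/2 → 9/2 as n → ∞.
Thus R = 1/(9/2) = 2/9.
At x = -34/9: an alternating series whose terms decrease to 0 in absolute value, so it converges by the Leibniz criterion.
Check x = -38/9: the terms behave like c/n; limit comparison with the harmonic series gives divergence.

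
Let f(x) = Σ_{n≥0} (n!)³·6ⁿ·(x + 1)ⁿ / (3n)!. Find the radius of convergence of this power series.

R = 9/2

Apply the ratio test: |a_{n+1}| / |a_n| = (n+1)³/[(3n+1)·(3n+2)·(3n+3)] · 6, which tends to 2/9 as n → ∞.
The series converges when 2/9 · |x + 1| < 1, giving R = 9/2.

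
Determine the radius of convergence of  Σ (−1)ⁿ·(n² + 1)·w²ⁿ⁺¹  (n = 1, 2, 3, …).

Apply the ratio test: |a_{n+1}| / |a_n| = ((n+1)² + 1)/(n² + 1), which tends to 1 as n → ∞.
Successive powers of w differ by 2, so the series converges when |w|² · 1 < 1, i.e. |w| < √(1) = 1. So R = 1.

R = 1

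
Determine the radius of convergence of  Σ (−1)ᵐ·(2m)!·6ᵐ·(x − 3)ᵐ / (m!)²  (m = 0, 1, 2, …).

The ratio of consecutive coefficients is (2m+1)·(2m+2)/(m+1)² · 6 → 24.
Thus R = 1/(24) = 1/24.

R = 1/24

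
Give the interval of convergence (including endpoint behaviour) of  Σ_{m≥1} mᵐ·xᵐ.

By the Cauchy root test, |a_m|^(1/m) = m → ∞.
Since the m-th root of |a_m| is unbounded, the series converges only at x = 0; R = 0.

{0}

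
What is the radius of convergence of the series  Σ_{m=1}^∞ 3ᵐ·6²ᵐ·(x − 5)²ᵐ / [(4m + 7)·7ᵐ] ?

R = √21/18

Ratio test: |a_{m+1}/a_m| = [(4m + 7)/(4(m+1) + 7)] · 3·36/7 → 108/7 as m → ∞.
Successive powers of (x − 5) differ by 2, so the series converges when |x − 5|² · 108/7 < 1, i.e. |x − 5| < √(7/108). So R = √21/18.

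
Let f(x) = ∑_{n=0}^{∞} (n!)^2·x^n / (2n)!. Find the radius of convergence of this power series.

R = 4

Ratio test: |a_{n+1}/a_n| = (n+1)²/[(2n+1)·(2n+2)] → 1/4 as n → ∞.
Hence the series converges for |x| < 1/(1/4) = 4, so the radius of convergence is 4.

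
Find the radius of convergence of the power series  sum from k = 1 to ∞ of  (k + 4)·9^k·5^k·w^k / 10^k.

R = 2/9

Ratio test: |a_{k+1}/a_k| = [((k+1) + 4)/(k + 4)] · 9·5/10 → 9/2 as k → ∞.
Hence the series converges for |w| < 1/(9/2) = 2/9, so the radius of convergence is 2/9.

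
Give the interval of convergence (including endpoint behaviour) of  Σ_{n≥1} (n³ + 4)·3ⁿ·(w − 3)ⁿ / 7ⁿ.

(2/3, 16/3)

By the ratio test, |a_{n+1}/a_n| = [((n+1)³ + 4)/(n³ + 4)] · 3/7 → 3/7.
Convergence for |w − 3| · 3/7 < 1, i.e. |w − 3| < 7/3. So R = 7/3.
When w = 16/3, the n-th term does not approach 0; divergence by the term test.
Endpoint w = 2/3: the n-th term does not approach 0; divergence by the term test.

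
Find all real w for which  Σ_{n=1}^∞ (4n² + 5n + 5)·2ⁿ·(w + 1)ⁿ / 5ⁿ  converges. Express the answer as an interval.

(-7/2, 3/2)

The ratio of consecutive coefficients is [(4(n+1)² + 5(n+1) + 5)/(4n² + 5n + 5)] · 2/5 → 2/5.
Hence the series converges for |w + 1| < 1/(2/5) = 5/2, so the radius of convergence is 5/2.
At w = 3/2: the terms have absolute value of order n², which does not tend to 0, so the series diverges by the divergence test.
At w = -7/2: the terms do not tend to 0, so the series diverges.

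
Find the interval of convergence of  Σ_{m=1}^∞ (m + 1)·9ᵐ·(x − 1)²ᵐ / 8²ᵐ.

(-5/3, 11/3)

The ratio of consecutive coefficients is [((m+1) + 1)/(m + 1)] · 9/64 → 9/64.
Successive powers of (x − 1) differ by 2, so the series converges when |x − 1|² · 9/64 < 1, i.e. |x − 1| < √(64/9) = 8/3. So R = 8/3.
Check x = 11/3: the m-th term does not approach 0; divergence by the term test.
When x = -5/3, the terms do not tend to 0, so the series diverges.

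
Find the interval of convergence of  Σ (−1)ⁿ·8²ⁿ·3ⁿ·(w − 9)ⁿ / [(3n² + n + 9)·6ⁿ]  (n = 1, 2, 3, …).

By the ratio test, |a_{n+1}/a_n| = [(3n² + n + 9)/(3(n+1)² + (n+1) + 9)] · 64·3/6 → 32.
Thus R = 1/(32) = 1/32.
Endpoint w = 289/32: the terms are on the order of 1/n², so the series converges absolutely by comparison with the p-series (p = 2 > 1).
Endpoint w = 287/32: absolute convergence follows by limit comparison with Σ 1/n².

[287/32, 289/32]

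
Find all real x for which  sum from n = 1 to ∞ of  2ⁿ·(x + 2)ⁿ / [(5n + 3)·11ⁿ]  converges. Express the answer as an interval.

By the ratio test, |a_{n+1}/a_n| = [(5n + 3)/(5(n+1) + 3)] · 2/11 → 2/11.
Hence the series converges for |x + 2| < 1/(2/11) = 11/2, so the radius of convergence is 11/2.
At x = 7/2: the terms are asymptotic to a nonzero constant times 1/n, so the series diverges by limit comparison with Σ 1/n.
Endpoint x = -15/2: convergence follows from the alternating series test (terms decrease monotonically to 0).

[-15/2, 7/2)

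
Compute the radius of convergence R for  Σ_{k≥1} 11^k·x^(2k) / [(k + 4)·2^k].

R = √22/11

The ratio of consecutive coefficients is [(k + 4)/((k+1) + 4)] · 11/2 → 11/2.
Since the exponent of x increases by 2 each term, convergence requires |x|² < 2/11, hence R = √22/11.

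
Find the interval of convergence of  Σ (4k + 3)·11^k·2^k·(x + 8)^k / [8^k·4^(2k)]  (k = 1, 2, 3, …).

(-152/11, -24/11)

By the ratio test, |a_{k+1}/a_k| = [(4(k+1) + 3)/(4k + 3)] · 11·2/(8·16) → 11/64.
Thus R = 1/(11/64) = 64/11.
Endpoint x = -24/11: the terms have absolute value of order k, which does not tend to 0, so the series diverges by the divergence test.
Endpoint x = -152/11: the terms do not tend to 0, so the series diverges.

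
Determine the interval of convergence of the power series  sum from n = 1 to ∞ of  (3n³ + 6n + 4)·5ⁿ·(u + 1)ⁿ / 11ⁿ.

(-16/5, 6/5)

By the ratio test, |a_{n+1}/a_n| = [(3(n+1)³ + 6(n+1) + 4)/(3n³ + 6n + 4)] · 5/11 → 5/11.
Thus R = 1/(5/11) = 11/5.
When u = 6/5, the terms do not tend to 0, so the series diverges.
Check u = -16/5: the terms do not tend to 0, so the series diverges.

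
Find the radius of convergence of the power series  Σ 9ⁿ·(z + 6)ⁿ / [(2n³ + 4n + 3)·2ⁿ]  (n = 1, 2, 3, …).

R = 2/9

Apply the ratio test: |a_{n+1}| / |a_n| = [(2n³ + 4n + 3)/(2(n+1)³ + 4(n+1) + 3)] · 9/2, which tends to 9/2 as n → ∞.
Thus R = 1/(9/2) = 2/9.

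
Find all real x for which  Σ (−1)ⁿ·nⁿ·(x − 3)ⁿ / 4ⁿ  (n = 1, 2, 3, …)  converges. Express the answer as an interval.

{3}

By the Cauchy root test, |a_n|^(1/n) = n/4 → ∞.
The root grows without bound, so R = 0 (convergence only at x = 3).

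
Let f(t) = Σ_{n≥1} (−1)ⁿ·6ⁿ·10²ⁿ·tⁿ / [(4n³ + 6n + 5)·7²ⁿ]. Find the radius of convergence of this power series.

R = 49/600

Apply the ratio test: |a_{n+1}| / |a_n| = [(4n³ + 6n + 5)/(4(n+1)³ + 6(n+1) + 5)] · 6·100/49, which tends to 600/49 as n → ∞.
Convergence for |t| · 600/49 < 1, i.e. |t| < 49/600. So R = 49/600.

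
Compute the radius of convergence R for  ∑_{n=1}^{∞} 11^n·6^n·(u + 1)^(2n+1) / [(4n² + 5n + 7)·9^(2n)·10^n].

R = 3√165/11

Ratio test: |a_{n+1}/a_n| = [(4n² + 5n + 7)/(4(n+1)² + 5(n+1) + 7)] · 11·6/(81·10) → 11/135 as n → ∞.
Successive powers of (u + 1) differ by 2, so the series converges when |u + 1|² · 11/135 < 1, i.e. |u + 1| < √(135/11). So R = 3√165/11.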